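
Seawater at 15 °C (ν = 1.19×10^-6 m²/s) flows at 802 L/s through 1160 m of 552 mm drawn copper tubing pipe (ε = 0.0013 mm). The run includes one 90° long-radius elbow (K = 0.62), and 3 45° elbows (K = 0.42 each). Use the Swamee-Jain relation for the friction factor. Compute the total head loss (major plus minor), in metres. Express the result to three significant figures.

V = 4Q/(πD²) = 3.351 m/s; V²/2g = 0.5724 m
Re = 1.55×10^6, ε/D = 2.36×10^-6 → f = 0.01087 (Swamee-Jain)
Major: h_f = f(L/D)·V²/2g = 0.01087·2101·0.5724 = 13.07 m
Minor: ΣK = 1.88; h_m = ΣK·V²/2g = 1.076 m
Total H_L = 13.07 + 1.076 = 14.15 m

H_L ≈ 14.2 m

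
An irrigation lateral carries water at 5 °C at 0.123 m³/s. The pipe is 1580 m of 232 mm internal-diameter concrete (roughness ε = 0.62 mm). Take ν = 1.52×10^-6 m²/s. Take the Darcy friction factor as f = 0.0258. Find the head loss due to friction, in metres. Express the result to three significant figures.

h_f ≈ 75.8 m

V = 4Q/(πD²) = 4·0.123/(π·0.232²) = 2.910 m/s
h_f = f(L/D)V²/(2g) = 0.02580·(1580/0.232)·2.910²/(2·9.81) = 75.82 m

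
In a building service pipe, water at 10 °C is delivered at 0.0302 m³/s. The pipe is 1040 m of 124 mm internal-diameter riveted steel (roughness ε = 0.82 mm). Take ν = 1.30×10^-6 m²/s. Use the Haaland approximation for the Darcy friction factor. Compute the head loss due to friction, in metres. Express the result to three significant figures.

V = 4Q/(πD²) = 4·0.0302/(π·0.124²) = 2.501 m/s
Re = VD/ν = 2.501·0.124/1.30×10^-6 = 2.39×10^5 → turbulent
ε/D = 0.82/124 = 0.00661
Haaland: f = 0.03348
h_f = f(L/D)V²/(2g) = 0.03348·(1040/0.124)·2.501²/(2·9.81) = 89.51 m

h_f ≈ 89.5 m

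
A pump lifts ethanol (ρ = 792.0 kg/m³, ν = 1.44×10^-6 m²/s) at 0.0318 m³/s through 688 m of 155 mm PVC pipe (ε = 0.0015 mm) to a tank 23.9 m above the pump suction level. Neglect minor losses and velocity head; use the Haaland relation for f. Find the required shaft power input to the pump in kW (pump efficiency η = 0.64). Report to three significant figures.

P_shaft ≈ 13.2 kW

V = 4Q/(πD²) = 1.685 m/s; Re = 1.81×10^5; ε/D = 9.68×10^-6; f = 0.01585
h_f = f(L/D)V²/2g = 10.19 m
Total head H = z + h_f = 23.9 + 10.19 = 34.09 m
P_hyd = ρgQH = 792.0·9.81·0.0318·34.09 = 8.421 kW
P_shaft = P_hyd/η = 8.421/0.64 = 13.16 kW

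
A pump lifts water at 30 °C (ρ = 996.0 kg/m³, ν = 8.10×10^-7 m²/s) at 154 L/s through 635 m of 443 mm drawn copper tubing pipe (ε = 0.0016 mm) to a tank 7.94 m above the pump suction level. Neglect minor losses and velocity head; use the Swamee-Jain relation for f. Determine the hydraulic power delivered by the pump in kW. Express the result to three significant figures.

V = 4Q/(πD²) = 0.9991 m/s; Re = 5.46×10^5; ε/D = 3.61×10^-6; f = 0.01295
h_f = f(L/D)V²/2g = 0.9443 m
Total head H = z + h_f = 7.94 + 0.9443 = 8.884 m
P_hyd = ρgQH = 996.0·9.81·0.154·8.884 = 13.37 kW

P_hyd ≈ 13.4 kW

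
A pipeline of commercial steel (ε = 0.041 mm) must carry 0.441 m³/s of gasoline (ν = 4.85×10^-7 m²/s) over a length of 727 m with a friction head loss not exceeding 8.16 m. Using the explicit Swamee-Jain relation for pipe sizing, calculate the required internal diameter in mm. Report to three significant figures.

D ≈ 450 mm

Swamee-Jain (Type III): D = 0.66·[ε^1.25·(LQ²/(gh_f))^4.75 + ν·Q^9.4·(L/(gh_f))^5.2]^0.04
LQ²/(gh_f) = 1.766; L/(gh_f) = 9.082
Term 1 = ε^1.25·(…)^4.75 = 4.89×10^-5; Term 2 = ν·Q^9.4·(…)^5.2 = 2.12×10^-5
D = 0.66·(4.89×10^-5 + 2.12×10^-5)^0.04 = 0.4502 m = 450 mm
Check: V = 2.77 m/s, Re = 2.57×10^6, f = 0.01255, h_f = 7.93 m ≈ 8.16 m ✓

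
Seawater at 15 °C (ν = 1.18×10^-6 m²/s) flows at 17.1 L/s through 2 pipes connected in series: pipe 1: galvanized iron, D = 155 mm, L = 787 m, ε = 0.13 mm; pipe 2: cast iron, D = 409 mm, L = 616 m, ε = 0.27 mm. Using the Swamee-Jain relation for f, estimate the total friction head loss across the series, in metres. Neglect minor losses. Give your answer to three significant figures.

H ≈ 4.58 m

Pipe 1: V = 0.9062 m/s, Re = 1.19×10^5, ε/D = 8.39×10^-4, f = 0.02140, h_1 = f(L/D)V²/2g = 4.548 m
Pipe 2: V = 0.1302 m/s, Re = 4.51×10^4, ε/D = 6.60×10^-4, f = 0.02353, h_2 = f(L/D)V²/2g = 0.03060 m
Series → Q common, losses add: H = Σh = 4.578 m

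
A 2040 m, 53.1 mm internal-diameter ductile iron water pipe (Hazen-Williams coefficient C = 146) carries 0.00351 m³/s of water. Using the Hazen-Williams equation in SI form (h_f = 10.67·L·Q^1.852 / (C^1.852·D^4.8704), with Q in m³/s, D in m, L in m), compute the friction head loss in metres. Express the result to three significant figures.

h_f = 10.67·2040·0.00351^1.852 / (146^1.852·0.0531^4.8704) = 98.32 m

h_f ≈ 98.3 m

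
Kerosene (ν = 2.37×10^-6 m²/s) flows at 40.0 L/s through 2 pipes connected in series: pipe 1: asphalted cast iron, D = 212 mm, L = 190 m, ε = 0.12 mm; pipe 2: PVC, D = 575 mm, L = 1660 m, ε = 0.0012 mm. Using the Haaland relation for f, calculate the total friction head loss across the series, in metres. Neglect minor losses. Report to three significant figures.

H ≈ 1.27 m

Pipe 1: V = 1.133 m/s, Re = 1.01×10^5, ε/D = 5.66×10^-4, f = 0.02031, h_1 = f(L/D)V²/2g = 1.191 m
Pipe 2: V = 0.1540 m/s, Re = 3.74×10^4, ε/D = 2.09×10^-6, f = 0.02214, h_2 = f(L/D)V²/2g = 0.07731 m
Series → Q common, losses add: H = Σh = 1.268 m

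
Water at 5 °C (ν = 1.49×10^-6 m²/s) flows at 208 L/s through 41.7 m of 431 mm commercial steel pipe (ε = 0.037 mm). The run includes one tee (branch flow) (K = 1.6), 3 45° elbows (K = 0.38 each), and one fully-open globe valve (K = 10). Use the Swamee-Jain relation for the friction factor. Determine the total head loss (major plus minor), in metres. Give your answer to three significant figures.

H_L ≈ 1.47 m

V = 4Q/(πD²) = 1.426 m/s; V²/2g = 0.1036 m
Re = 4.12×10^5, ε/D = 8.58×10^-5 → f = 0.01465 (Swamee-Jain)
Major: h_f = f(L/D)·V²/2g = 0.01465·96.75·0.1036 = 0.1468 m
Minor: ΣK = 12.7; h_m = ΣK·V²/2g = 1.320 m
Total H_L = 0.1468 + 1.320 = 1.467 m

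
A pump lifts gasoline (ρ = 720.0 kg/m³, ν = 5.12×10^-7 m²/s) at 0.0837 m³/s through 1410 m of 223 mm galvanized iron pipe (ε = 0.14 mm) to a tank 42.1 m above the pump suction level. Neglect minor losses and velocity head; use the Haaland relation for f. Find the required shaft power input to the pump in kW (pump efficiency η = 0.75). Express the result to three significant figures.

P_shaft ≈ 54.2 kW

V = 4Q/(πD²) = 2.143 m/s; Re = 9.33×10^5; ε/D = 6.28×10^-4; f = 0.01802
h_f = f(L/D)V²/2g = 26.67 m
Total head H = z + h_f = 42.1 + 26.67 = 68.77 m
P_hyd = ρgQH = 720.0·9.81·0.0837·68.77 = 40.66 kW
P_shaft = P_hyd/η = 40.66/0.75 = 54.21 kW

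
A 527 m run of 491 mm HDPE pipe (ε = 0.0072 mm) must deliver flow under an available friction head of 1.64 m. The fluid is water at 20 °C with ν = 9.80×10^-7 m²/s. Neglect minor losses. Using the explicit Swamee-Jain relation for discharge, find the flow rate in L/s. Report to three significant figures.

Swamee-Jain (Type II): Q = -0.965·√(gD⁵h_f/L)·ln[ε/(3.7D) + √(3.17ν²L/(gD³h_f))]
√(gD⁵h_f/L) = √(9.81·0.491⁵·1.64/527) = 0.02952
ε/(3.7D) = 3.96×10^-6; √(3.17ν²L/(gD³h_f)) = 2.90×10^-5
Q = -0.965·0.02952·ln(3.299×10^-5) = 0.2939 m³/s
Check: V = 1.55 m/s, Re = 7.78×10^5, f = 0.01242, h_f = 1.64 m ≈ 1.64 m ✓

Q ≈ 294 L/s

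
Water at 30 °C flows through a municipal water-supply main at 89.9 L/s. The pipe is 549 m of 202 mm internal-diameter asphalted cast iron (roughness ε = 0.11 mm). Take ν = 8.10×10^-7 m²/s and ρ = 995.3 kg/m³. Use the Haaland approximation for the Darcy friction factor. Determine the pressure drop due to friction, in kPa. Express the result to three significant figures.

Δp ≈ 188 kPa

V = 4Q/(πD²) = 4·0.0899/(π·0.202²) = 2.805 m/s
Re = VD/ν = 2.805·0.202/8.10×10^-7 = 7.00×10^5 → turbulent
ε/D = 0.11/202 = 5.45×10^-4
Haaland: f = 0.01764
h_f = f(L/D)V²/(2g) = 0.01764·(549/0.202)·2.805²/(2·9.81) = 19.23 m
Δp = ρg·h_f = 995.3·9.81·19.23 = 187.7 kPa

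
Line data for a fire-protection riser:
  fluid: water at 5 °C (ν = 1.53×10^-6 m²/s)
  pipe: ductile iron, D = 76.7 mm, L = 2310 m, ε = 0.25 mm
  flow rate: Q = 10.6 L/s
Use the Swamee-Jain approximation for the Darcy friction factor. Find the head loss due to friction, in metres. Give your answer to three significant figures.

h_f ≈ 227 m

V = 4Q/(πD²) = 4·0.0106/(π·0.0767²) = 2.294 m/s
Re = VD/ν = 2.294·0.0767/1.53×10^-6 = 1.15×10^5 → turbulent
ε/D = 0.25/76.7 = 0.00326
Swamee-Jain: f = 0.02810
h_f = f(L/D)V²/(2g) = 0.02810·(2310/0.0767)·2.294²/(2·9.81) = 227.1 m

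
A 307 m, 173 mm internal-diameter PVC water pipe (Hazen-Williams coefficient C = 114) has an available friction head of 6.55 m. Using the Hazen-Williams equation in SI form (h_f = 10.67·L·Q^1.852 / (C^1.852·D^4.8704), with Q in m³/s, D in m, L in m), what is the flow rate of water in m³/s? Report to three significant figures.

Rearranging: Q = [h_f·C^1.852·D^4.8704 / (10.67·L)]^(1/1.852)
Q = [6.55·114^1.852·0.173^4.8704 / (10.67·307)]^0.540 = 0.03942 m³/s

Q ≈ 0.0394 m³/s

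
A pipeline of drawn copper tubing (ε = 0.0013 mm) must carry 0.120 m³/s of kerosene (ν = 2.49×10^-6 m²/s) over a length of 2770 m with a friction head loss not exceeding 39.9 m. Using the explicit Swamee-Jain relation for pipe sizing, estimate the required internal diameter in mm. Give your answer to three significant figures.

Swamee-Jain (Type III): D = 0.66·[ε^1.25·(LQ²/(gh_f))^4.75 + ν·Q^9.4·(L/(gh_f))^5.2]^0.04
LQ²/(gh_f) = 0.1019; L/(gh_f) = 7.077
Term 1 = ε^1.25·(…)^4.75 = 8.54×10^-13; Term 2 = ν·Q^9.4·(…)^5.2 = 1.44×10^-10
D = 0.66·(8.54×10^-13 + 1.44×10^-10)^0.04 = 0.2667 m = 267 mm
Check: V = 2.15 m/s, Re = 2.30×10^5, f = 0.01517, h_f = 37.0 m ≈ 39.9 m ✓

D ≈ 267 mm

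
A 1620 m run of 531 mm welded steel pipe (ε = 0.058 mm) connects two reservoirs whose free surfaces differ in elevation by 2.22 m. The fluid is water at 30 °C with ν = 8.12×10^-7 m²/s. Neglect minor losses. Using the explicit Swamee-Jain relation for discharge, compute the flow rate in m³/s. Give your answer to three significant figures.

Q ≈ 0.223 m³/s

Swamee-Jain (Type II): Q = -0.965·√(gD⁵h_f/L)·ln[ε/(3.7D) + √(3.17ν²L/(gD³h_f))]
√(gD⁵h_f/L) = √(9.81·0.531⁵·2.22/1620) = 0.02382
ε/(3.7D) = 2.95×10^-5; √(3.17ν²L/(gD³h_f)) = 3.22×10^-5
Q = -0.965·0.02382·ln(6.175×10^-5) = 0.2228 m³/s
Check: V = 1.01 m/s, Re = 6.58×10^5, f = 0.01416, h_f = 2.23 m ≈ 2.22 m ✓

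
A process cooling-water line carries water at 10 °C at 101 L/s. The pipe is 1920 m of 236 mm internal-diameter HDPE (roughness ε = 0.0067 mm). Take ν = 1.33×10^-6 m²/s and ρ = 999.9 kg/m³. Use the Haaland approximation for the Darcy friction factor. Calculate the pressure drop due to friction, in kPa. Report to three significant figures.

Δp ≈ 300 kPa

V = 4Q/(πD²) = 4·0.101/(π·0.236²) = 2.309 m/s
Re = VD/ν = 2.309·0.236/1.33×10^-6 = 4.10×10^5 → turbulent
ε/D = 0.0067/236 = 2.84×10^-5
Haaland: f = 0.01384
h_f = f(L/D)V²/(2g) = 0.01384·(1920/0.236)·2.309²/(2·9.81) = 30.59 m
Δp = ρg·h_f = 999.9·9.81·30.59 = 300.1 kPa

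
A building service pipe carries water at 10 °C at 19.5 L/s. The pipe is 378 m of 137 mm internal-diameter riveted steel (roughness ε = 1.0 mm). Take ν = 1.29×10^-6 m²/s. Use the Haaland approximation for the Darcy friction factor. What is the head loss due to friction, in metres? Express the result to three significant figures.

V = 4Q/(πD²) = 4·0.0195/(π·0.137²) = 1.323 m/s
Re = VD/ν = 1.323·0.137/1.29×10^-6 = 1.40×10^5 → turbulent
ε/D = 1.0/137 = 0.00730
Haaland: f = 0.03472
h_f = f(L/D)V²/(2g) = 0.03472·(378/0.137)·1.323²/(2·9.81) = 8.544 m

h_f ≈ 8.54 m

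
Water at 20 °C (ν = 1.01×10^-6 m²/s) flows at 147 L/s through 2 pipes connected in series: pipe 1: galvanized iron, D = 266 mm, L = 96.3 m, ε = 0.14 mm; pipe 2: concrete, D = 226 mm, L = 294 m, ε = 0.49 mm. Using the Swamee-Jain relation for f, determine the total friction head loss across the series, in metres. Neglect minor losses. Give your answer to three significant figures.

Pipe 1: V = 2.645 m/s, Re = 6.97×10^5, ε/D = 5.26×10^-4, f = 0.01769, h_1 = f(L/D)V²/2g = 2.283 m
Pipe 2: V = 3.664 m/s, Re = 8.20×10^5, ε/D = 0.00217, f = 0.02423, h_2 = f(L/D)V²/2g = 21.57 m
Series → Q common, losses add: H = Σh = 23.85 m

H ≈ 23.9 m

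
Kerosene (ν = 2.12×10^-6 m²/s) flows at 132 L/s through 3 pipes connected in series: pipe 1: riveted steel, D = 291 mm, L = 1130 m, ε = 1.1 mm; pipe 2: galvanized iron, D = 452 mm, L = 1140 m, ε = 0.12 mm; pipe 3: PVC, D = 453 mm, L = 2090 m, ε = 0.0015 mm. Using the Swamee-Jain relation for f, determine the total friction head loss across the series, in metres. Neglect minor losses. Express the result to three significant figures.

Pipe 1: V = 1.985 m/s, Re = 2.72×10^5, ε/D = 0.00378, f = 0.02852, h_1 = f(L/D)V²/2g = 22.24 m
Pipe 2: V = 0.8226 m/s, Re = 1.75×10^5, ε/D = 2.65×10^-4, f = 0.01786, h_2 = f(L/D)V²/2g = 1.553 m
Pipe 3: V = 0.8190 m/s, Re = 1.75×10^5, ε/D = 3.31×10^-6, f = 0.01597, h_3 = f(L/D)V²/2g = 2.519 m
Series → Q common, losses add: H = Σh = 26.31 m

H ≈ 26.3 m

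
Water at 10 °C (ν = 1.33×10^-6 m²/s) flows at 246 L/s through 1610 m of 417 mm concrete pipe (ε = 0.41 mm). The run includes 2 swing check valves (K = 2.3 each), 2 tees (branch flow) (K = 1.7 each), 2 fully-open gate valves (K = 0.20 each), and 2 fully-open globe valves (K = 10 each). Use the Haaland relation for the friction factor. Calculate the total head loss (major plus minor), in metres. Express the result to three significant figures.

H_L ≈ 17.5 m

V = 4Q/(πD²) = 1.801 m/s; V²/2g = 0.1654 m
Re = 5.65×10^5, ε/D = 9.83×10^-4 → f = 0.02006 (Haaland)
Major: h_f = f(L/D)·V²/2g = 0.02006·3861·0.1654 = 12.81 m
Minor: ΣK = 28.4; h_m = ΣK·V²/2g = 4.696 m
Total H_L = 12.81 + 4.696 = 17.51 m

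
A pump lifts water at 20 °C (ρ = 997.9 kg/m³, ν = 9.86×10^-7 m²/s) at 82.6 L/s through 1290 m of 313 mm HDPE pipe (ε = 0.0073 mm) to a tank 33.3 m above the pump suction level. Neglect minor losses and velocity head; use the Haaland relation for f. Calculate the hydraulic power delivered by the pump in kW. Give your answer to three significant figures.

P_hyd ≈ 29.7 kW

V = 4Q/(πD²) = 1.073 m/s; Re = 3.41×10^5; ε/D = 2.33×10^-5; f = 0.01422
h_f = f(L/D)V²/2g = 3.442 m
Total head H = z + h_f = 33.3 + 3.442 = 36.74 m
P_hyd = ρgQH = 997.9·9.81·0.0826·36.74 = 29.71 kW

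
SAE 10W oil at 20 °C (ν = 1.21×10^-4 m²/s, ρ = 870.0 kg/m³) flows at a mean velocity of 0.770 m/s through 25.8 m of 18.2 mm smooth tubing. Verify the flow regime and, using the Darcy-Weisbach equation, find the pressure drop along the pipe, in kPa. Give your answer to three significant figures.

Re = VD/ν = 0.770·0.01820/1.21×10^-4 = 116 → laminar (Re < 2300)
f = 64/Re = 0.5526
h_f = f(L/D)V²/(2g) = 0.5526·(25.8/0.01820)·0.770²/(2·9.81) = 23.67 m
Δp = ρg·h_f = 870.0·9.81·23.67 = 202.0 kPa

Δp ≈ 202 kPa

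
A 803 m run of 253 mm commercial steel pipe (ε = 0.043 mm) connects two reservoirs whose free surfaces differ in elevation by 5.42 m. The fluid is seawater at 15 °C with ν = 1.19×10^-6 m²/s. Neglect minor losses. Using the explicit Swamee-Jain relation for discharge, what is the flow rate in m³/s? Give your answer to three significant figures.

Q ≈ 0.0728 m³/s

Swamee-Jain (Type II): Q = -0.965·√(gD⁵h_f/L)·ln[ε/(3.7D) + √(3.17ν²L/(gD³h_f))]
√(gD⁵h_f/L) = √(9.81·0.253⁵·5.42/803) = 0.008285
ε/(3.7D) = 4.59×10^-5; √(3.17ν²L/(gD³h_f)) = 6.47×10^-5
Q = -0.965·0.008285·ln(1.106×10^-4) = 0.07283 m³/s
Check: V = 1.45 m/s, Re = 3.08×10^5, f = 0.01601, h_f = 5.44 m ≈ 5.42 m ✓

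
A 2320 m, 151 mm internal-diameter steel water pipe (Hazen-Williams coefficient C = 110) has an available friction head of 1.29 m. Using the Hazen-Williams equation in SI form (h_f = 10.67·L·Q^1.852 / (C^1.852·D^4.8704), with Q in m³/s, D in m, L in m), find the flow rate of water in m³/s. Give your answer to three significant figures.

Rearranging: Q = [h_f·C^1.852·D^4.8704 / (10.67·L)]^(1/1.852)
Q = [1.29·110^1.852·0.151^4.8704 / (10.67·2320)]^0.540 = 0.003712 m³/s

Q ≈ 0.00371 m³/s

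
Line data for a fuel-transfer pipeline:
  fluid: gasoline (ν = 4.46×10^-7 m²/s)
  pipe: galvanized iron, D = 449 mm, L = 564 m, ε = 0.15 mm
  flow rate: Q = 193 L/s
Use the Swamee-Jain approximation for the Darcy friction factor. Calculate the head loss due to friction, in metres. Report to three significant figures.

h_f ≈ 1.52 m

V = 4Q/(πD²) = 4·0.193/(π·0.449²) = 1.219 m/s
Re = VD/ν = 1.219·0.449/4.46×10^-7 = 1.23×10^6 → turbulent
ε/D = 0.15/449 = 3.34×10^-4
Swamee-Jain: f = 0.01593
h_f = f(L/D)V²/(2g) = 0.01593·(564/0.449)·1.219²/(2·9.81) = 1.515 m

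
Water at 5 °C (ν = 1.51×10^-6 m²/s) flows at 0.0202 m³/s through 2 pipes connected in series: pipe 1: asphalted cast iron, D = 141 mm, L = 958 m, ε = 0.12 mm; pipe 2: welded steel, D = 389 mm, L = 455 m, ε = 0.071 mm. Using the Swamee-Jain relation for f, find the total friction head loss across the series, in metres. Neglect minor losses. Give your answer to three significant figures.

H ≈ 12.4 m

Pipe 1: V = 1.294 m/s, Re = 1.21×10^5, ε/D = 8.51×10^-4, f = 0.02142, h_1 = f(L/D)V²/2g = 12.41 m
Pipe 2: V = 0.1700 m/s, Re = 4.38×10^4, ε/D = 1.83×10^-4, f = 0.02207, h_2 = f(L/D)V²/2g = 0.03801 m
Series → Q common, losses add: H = Σh = 12.45 m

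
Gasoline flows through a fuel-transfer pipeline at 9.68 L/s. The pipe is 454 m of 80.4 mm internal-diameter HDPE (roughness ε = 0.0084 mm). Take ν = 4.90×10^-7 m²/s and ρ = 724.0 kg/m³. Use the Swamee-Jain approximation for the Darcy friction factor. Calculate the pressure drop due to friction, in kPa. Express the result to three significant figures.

Δp ≈ 114 kPa

V = 4Q/(πD²) = 4·0.00968/(π·0.0804²) = 1.907 m/s
Re = VD/ν = 1.907·0.0804/4.90×10^-7 = 3.13×10^5 → turbulent
ε/D = 0.0084/80.4 = 1.04×10^-4
Swamee-Jain: f = 0.01539
h_f = f(L/D)V²/(2g) = 0.01539·(454/0.0804)·1.907²/(2·9.81) = 16.10 m
Δp = ρg·h_f = 724.0·9.81·16.10 = 114.4 kPa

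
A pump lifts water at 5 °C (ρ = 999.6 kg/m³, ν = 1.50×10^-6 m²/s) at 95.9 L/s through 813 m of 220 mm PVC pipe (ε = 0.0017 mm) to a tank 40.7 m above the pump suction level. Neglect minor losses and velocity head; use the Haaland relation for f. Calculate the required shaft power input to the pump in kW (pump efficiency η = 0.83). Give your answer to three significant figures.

V = 4Q/(πD²) = 2.523 m/s; Re = 3.70×10^5; ε/D = 7.73×10^-6; f = 0.01387
h_f = f(L/D)V²/2g = 16.62 m
Total head H = z + h_f = 40.7 + 16.62 = 57.32 m
P_hyd = ρgQH = 999.6·9.81·0.0959·57.32 = 53.91 kW
P_shaft = P_hyd/η = 53.91/0.83 = 64.95 kW

P_shaft ≈ 64.9 kW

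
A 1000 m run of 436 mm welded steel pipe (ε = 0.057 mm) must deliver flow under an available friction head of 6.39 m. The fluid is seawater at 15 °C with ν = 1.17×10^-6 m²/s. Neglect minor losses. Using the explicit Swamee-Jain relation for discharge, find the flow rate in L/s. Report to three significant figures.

Swamee-Jain (Type II): Q = -0.965·√(gD⁵h_f/L)·ln[ε/(3.7D) + √(3.17ν²L/(gD³h_f))]
√(gD⁵h_f/L) = √(9.81·0.436⁵·6.39/1000) = 0.03143
ε/(3.7D) = 3.53×10^-5; √(3.17ν²L/(gD³h_f)) = 2.89×10^-5
Q = -0.965·0.03143·ln(6.423×10^-5) = 0.2927 m³/s
Check: V = 1.96 m/s, Re = 7.31×10^5, f = 0.01429, h_f = 6.42 m ≈ 6.39 m ✓

Q ≈ 293 L/s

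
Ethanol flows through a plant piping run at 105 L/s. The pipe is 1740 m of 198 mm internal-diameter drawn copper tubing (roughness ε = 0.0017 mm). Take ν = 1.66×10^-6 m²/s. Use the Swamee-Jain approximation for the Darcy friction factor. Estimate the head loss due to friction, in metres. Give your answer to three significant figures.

h_f ≈ 71.4 m

V = 4Q/(πD²) = 4·0.105/(π·0.198²) = 3.410 m/s
Re = VD/ν = 3.410·0.198/1.66×10^-6 = 4.07×10^5 → turbulent
ε/D = 0.0017/198 = 8.59×10^-6
Swamee-Jain: f = 0.01371
h_f = f(L/D)V²/(2g) = 0.01371·(1740/0.198)·3.410²/(2·9.81) = 71.41 m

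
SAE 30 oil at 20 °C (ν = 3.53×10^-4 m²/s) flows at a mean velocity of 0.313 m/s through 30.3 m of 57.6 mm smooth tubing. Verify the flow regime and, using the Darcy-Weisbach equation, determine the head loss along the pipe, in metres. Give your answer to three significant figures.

h_f ≈ 3.29 m

Re = VD/ν = 0.313·0.05760/3.53×10^-4 = 51.1 → laminar (Re < 2300)
f = 64/Re = 1.253
h_f = f(L/D)V²/(2g) = 1.253·(30.3/0.05760)·0.313²/(2·9.81) = 3.292 m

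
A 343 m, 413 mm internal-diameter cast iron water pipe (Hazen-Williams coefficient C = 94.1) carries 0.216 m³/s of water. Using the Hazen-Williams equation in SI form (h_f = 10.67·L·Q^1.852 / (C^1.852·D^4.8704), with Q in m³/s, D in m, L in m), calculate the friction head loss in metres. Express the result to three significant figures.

h_f ≈ 3.52 m

h_f = 10.67·343·0.216^1.852 / (94.1^1.852·0.413^4.8704) = 3.518 m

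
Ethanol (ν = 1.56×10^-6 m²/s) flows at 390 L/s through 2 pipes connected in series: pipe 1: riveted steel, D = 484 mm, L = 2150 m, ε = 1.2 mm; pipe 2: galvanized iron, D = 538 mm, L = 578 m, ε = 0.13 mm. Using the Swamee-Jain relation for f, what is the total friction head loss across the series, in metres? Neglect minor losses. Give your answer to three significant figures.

Pipe 1: V = 2.120 m/s, Re = 6.58×10^5, ε/D = 0.00248, f = 0.02515, h_1 = f(L/D)V²/2g = 25.59 m
Pipe 2: V = 1.716 m/s, Re = 5.92×10^5, ε/D = 2.42×10^-4, f = 0.01569, h_2 = f(L/D)V²/2g = 2.529 m
Series → Q common, losses add: H = Σh = 28.12 m

H ≈ 28.1 m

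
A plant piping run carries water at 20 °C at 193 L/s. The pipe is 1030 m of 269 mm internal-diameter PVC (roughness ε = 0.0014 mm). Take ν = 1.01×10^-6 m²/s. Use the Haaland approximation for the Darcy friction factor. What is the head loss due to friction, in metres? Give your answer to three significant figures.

V = 4Q/(πD²) = 4·0.193/(π·0.269²) = 3.396 m/s
Re = VD/ν = 3.396·0.269/1.01×10^-6 = 9.04×10^5 → turbulent
ε/D = 0.0014/269 = 5.20×10^-6
Haaland: f = 0.01187
h_f = f(L/D)V²/(2g) = 0.01187·(1030/0.269)·3.396²/(2·9.81) = 26.71 m

h_f ≈ 26.7 m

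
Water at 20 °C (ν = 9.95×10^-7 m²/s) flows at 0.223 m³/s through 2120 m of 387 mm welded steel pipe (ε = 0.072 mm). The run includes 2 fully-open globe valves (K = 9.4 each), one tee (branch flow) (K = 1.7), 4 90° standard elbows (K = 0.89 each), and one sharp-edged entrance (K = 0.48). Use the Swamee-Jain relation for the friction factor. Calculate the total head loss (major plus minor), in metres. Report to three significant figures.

H_L ≈ 19.5 m

V = 4Q/(πD²) = 1.896 m/s; V²/2g = 0.1832 m
Re = 7.37×10^5, ε/D = 1.86×10^-4 → f = 0.01491 (Swamee-Jain)
Major: h_f = f(L/D)·V²/2g = 0.01491·5478·0.1832 = 14.96 m
Minor: ΣK = 24.5; h_m = ΣK·V²/2g = 4.495 m
Total H_L = 14.96 + 4.495 = 19.46 m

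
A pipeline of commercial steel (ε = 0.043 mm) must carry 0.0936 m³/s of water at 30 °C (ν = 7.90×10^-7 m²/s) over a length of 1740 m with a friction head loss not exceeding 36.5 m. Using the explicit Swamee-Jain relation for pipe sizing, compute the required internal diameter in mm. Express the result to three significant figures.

Swamee-Jain (Type III): D = 0.66·[ε^1.25·(LQ²/(gh_f))^4.75 + ν·Q^9.4·(L/(gh_f))^5.2]^0.04
LQ²/(gh_f) = 0.04257; L/(gh_f) = 4.859
Term 1 = ε^1.25·(…)^4.75 = 1.07×10^-12; Term 2 = ν·Q^9.4·(…)^5.2 = 6.28×10^-13
D = 0.66·(1.07×10^-12 + 6.28×10^-13)^0.04 = 0.2232 m = 223 mm
Check: V = 2.39 m/s, Re = 6.76×10^5, f = 0.01507, h_f = 34.2 m ≈ 36.5 m ✓

D ≈ 223 mm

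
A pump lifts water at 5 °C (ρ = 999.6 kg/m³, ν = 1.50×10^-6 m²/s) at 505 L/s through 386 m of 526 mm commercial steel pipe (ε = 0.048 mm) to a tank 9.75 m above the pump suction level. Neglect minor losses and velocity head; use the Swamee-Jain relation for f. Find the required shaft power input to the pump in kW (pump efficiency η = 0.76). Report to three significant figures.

P_shaft ≈ 81.5 kW

V = 4Q/(πD²) = 2.324 m/s; Re = 8.15×10^5; ε/D = 9.13×10^-5; f = 0.01363
h_f = f(L/D)V²/2g = 2.753 m
Total head H = z + h_f = 9.75 + 2.753 = 12.50 m
P_hyd = ρgQH = 999.6·9.81·0.505·12.50 = 61.92 kW
P_shaft = P_hyd/η = 61.92/0.76 = 81.47 kW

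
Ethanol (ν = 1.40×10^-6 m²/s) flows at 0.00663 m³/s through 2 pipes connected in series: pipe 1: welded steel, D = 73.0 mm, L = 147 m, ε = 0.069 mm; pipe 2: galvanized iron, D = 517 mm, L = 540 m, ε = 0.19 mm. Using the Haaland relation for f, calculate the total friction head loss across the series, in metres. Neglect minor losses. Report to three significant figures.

H ≈ 5.72 m

Pipe 1: V = 1.584 m/s, Re = 8.26×10^4, ε/D = 9.45×10^-4, f = 0.02219, h_1 = f(L/D)V²/2g = 5.714 m
Pipe 2: V = 0.03158 m/s, Re = 1.17×10^4, ε/D = 3.68×10^-4, f = 0.03010, h_2 = f(L/D)V²/2g = 0.001598 m
Series → Q common, losses add: H = Σh = 5.716 m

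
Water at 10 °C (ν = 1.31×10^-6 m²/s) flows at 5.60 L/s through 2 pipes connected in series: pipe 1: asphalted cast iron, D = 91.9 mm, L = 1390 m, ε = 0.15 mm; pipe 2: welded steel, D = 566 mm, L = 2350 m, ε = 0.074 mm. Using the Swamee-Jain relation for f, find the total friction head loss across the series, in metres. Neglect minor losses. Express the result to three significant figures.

Pipe 1: V = 0.8442 m/s, Re = 5.92×10^4, ε/D = 0.00163, f = 0.02543, h_1 = f(L/D)V²/2g = 13.97 m
Pipe 2: V = 0.02226 m/s, Re = 9620, ε/D = 1.31×10^-4, f = 0.03153, h_2 = f(L/D)V²/2g = 0.003306 m
Series → Q common, losses add: H = Σh = 13.98 m

H ≈ 14.0 m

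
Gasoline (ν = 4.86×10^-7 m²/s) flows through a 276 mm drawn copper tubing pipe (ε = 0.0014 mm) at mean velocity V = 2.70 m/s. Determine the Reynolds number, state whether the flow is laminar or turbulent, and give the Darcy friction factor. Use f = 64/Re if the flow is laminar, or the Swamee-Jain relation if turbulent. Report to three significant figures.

Re = VD/ν = 2.700·0.276/4.86×10^-7 = 1.53×10^6
Re > 4000 → turbulent; ε/D = 5.07×10^-6
Swamee-Jain: f = 0.01098

Re ≈ 1.53×10^6; turbulent; f ≈ 0.0110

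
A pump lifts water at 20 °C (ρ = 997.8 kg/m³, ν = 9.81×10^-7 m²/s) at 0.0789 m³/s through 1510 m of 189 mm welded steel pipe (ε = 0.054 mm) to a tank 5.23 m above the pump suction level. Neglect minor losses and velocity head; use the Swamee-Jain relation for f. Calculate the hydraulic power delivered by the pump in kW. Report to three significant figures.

P_hyd ≈ 44.3 kW

V = 4Q/(πD²) = 2.812 m/s; Re = 5.42×10^5; ε/D = 2.86×10^-4; f = 0.01617
h_f = f(L/D)V²/2g = 52.07 m
Total head H = z + h_f = 5.23 + 52.07 = 57.30 m
P_hyd = ρgQH = 997.8·9.81·0.0789·57.30 = 44.25 kW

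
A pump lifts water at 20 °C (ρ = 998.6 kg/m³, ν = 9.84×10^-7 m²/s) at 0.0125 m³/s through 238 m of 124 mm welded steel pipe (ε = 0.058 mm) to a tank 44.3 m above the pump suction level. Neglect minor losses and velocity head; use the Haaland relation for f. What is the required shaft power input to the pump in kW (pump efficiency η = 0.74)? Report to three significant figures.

V = 4Q/(πD²) = 1.035 m/s; Re = 1.30×10^5; ε/D = 4.68×10^-4; f = 0.01929
h_f = f(L/D)V²/2g = 2.022 m
Total head H = z + h_f = 44.3 + 2.022 = 46.32 m
P_hyd = ρgQH = 998.6·9.81·0.0125·46.32 = 5.672 kW
P_shaft = P_hyd/η = 5.672/0.74 = 7.665 kW

P_shaft ≈ 7.67 kW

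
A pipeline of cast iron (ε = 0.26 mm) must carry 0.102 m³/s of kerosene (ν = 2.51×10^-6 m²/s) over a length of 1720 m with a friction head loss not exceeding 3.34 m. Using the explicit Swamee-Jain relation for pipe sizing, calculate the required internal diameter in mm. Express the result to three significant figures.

D ≈ 396 mm

Swamee-Jain (Type III): D = 0.66·[ε^1.25·(LQ²/(gh_f))^4.75 + ν·Q^9.4·(L/(gh_f))^5.2]^0.04
LQ²/(gh_f) = 0.5462; L/(gh_f) = 52.49
Term 1 = ε^1.25·(…)^4.75 = 1.87×10^-6; Term 2 = ν·Q^9.4·(…)^5.2 = 1.06×10^-6
D = 0.66·(1.87×10^-6 + 1.06×10^-6)^0.04 = 0.3965 m = 396 mm
Check: V = 0.826 m/s, Re = 1.31×10^5, f = 0.02047, h_f = 3.09 m ≈ 3.34 m ✓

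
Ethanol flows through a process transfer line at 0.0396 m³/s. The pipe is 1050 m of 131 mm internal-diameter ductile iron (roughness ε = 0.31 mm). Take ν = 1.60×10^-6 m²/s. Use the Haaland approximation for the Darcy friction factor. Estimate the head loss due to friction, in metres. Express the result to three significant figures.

V = 4Q/(πD²) = 4·0.0396/(π·0.131²) = 2.938 m/s
Re = VD/ν = 2.938·0.131/1.60×10^-6 = 2.41×10^5 → turbulent
ε/D = 0.31/131 = 0.00237
Haaland: f = 0.02514
h_f = f(L/D)V²/(2g) = 0.02514·(1050/0.131)·2.938²/(2·9.81) = 88.66 m

h_f ≈ 88.7 m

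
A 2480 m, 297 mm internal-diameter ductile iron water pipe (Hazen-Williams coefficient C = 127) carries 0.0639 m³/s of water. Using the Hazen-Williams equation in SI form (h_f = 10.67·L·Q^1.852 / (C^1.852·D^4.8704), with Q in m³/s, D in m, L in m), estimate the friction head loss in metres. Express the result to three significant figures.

h_f = 10.67·2480·0.0639^1.852 / (127^1.852·0.297^4.8704) = 7.622 m

h_f ≈ 7.62 m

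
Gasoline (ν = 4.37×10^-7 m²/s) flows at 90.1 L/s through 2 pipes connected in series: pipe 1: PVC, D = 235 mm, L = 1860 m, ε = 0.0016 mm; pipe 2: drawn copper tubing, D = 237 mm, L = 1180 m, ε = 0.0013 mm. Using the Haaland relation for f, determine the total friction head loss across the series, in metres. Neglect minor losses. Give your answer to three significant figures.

H ≈ 32.2 m

Pipe 1: V = 2.077 m/s, Re = 1.12×10^6, ε/D = 6.81×10^-6, f = 0.01150, h_1 = f(L/D)V²/2g = 20.02 m
Pipe 2: V = 2.042 m/s, Re = 1.11×10^6, ε/D = 5.49×10^-6, f = 0.01149, h_2 = f(L/D)V²/2g = 12.16 m
Series → Q common, losses add: H = Σh = 32.19 m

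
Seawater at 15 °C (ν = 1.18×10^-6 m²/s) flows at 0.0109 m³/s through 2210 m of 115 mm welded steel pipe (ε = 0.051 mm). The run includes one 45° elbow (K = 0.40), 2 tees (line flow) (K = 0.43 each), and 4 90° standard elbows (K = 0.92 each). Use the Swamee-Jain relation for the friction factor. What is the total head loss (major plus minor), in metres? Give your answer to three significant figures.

H_L ≈ 22.0 m

V = 4Q/(πD²) = 1.049 m/s; V²/2g = 0.05613 m
Re = 1.02×10^5, ε/D = 4.43×10^-4 → f = 0.02011 (Swamee-Jain)
Major: h_f = f(L/D)·V²/2g = 0.02011·19217·0.05613 = 21.69 m
Minor: ΣK = 4.94; h_m = ΣK·V²/2g = 0.2773 m
Total H_L = 21.69 + 0.2773 = 21.96 m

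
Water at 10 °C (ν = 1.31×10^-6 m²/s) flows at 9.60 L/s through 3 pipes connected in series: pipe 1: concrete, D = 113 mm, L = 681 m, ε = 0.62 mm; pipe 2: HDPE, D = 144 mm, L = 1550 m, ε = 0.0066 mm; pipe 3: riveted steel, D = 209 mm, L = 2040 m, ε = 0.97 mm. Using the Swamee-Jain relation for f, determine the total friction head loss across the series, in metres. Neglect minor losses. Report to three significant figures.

H ≈ 14.2 m

Pipe 1: V = 0.9572 m/s, Re = 8.26×10^4, ε/D = 0.00549, f = 0.03258, h_1 = f(L/D)V²/2g = 9.171 m
Pipe 2: V = 0.5895 m/s, Re = 6.48×10^4, ε/D = 4.58×10^-5, f = 0.01982, h_2 = f(L/D)V²/2g = 3.778 m
Pipe 3: V = 0.2798 m/s, Re = 4.46×10^4, ε/D = 0.00464, f = 0.03216, h_3 = f(L/D)V²/2g = 1.253 m
Series → Q common, losses add: H = Σh = 14.20 m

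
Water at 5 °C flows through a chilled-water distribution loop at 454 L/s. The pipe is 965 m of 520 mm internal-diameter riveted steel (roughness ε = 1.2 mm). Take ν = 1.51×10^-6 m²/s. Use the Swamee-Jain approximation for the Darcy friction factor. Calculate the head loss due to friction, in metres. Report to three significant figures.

h_f ≈ 10.7 m

V = 4Q/(πD²) = 4·0.454/(π·0.520²) = 2.138 m/s
Re = VD/ν = 2.138·0.520/1.51×10^-6 = 7.36×10^5 → turbulent
ε/D = 1.2/520 = 0.00231
Swamee-Jain: f = 0.02465
h_f = f(L/D)V²/(2g) = 0.02465·(965/0.520)·2.138²/(2·9.81) = 10.66 m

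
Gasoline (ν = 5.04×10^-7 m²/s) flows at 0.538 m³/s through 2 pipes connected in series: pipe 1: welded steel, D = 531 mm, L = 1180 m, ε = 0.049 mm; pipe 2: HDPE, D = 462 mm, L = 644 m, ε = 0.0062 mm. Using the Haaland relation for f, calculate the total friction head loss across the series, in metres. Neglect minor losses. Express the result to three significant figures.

H ≈ 15.8 m

Pipe 1: V = 2.429 m/s, Re = 2.56×10^6, ε/D = 9.23×10^-5, f = 0.01244, h_1 = f(L/D)V²/2g = 8.319 m
Pipe 2: V = 3.209 m/s, Re = 2.94×10^6, ε/D = 1.34×10^-5, f = 0.01025, h_2 = f(L/D)V²/2g = 7.502 m
Series → Q common, losses add: H = Σh = 15.82 m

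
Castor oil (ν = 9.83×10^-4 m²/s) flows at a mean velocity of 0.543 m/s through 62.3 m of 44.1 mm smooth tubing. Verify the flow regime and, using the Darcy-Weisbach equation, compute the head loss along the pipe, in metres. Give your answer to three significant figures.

h_f ≈ 55.8 m

Re = VD/ν = 0.543·0.04410/9.83×10^-4 = 24.4 → laminar (Re < 2300)
f = 64/Re = 2.627
h_f = f(L/D)V²/(2g) = 2.627·(62.3/0.04410)·0.543²/(2·9.81) = 55.78 m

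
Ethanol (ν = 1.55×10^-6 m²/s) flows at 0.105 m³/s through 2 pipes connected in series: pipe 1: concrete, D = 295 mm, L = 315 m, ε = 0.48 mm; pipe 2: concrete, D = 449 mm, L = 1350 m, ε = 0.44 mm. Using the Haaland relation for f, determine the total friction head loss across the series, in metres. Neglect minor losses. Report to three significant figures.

Pipe 1: V = 1.536 m/s, Re = 2.92×10^5, ε/D = 0.00163, f = 0.02286, h_1 = f(L/D)V²/2g = 2.936 m
Pipe 2: V = 0.6631 m/s, Re = 1.92×10^5, ε/D = 9.80×10^-4, f = 0.02088, h_2 = f(L/D)V²/2g = 1.407 m
Series → Q common, losses add: H = Σh = 4.343 m

H ≈ 4.34 m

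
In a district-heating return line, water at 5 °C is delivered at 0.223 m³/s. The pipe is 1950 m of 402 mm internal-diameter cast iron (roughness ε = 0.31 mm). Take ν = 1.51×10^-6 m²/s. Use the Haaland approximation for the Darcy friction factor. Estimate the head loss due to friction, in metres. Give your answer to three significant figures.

V = 4Q/(πD²) = 4·0.223/(π·0.402²) = 1.757 m/s
Re = VD/ν = 1.757·0.402/1.51×10^-6 = 4.68×10^5 → turbulent
ε/D = 0.31/402 = 7.71×10^-4
Haaland: f = 0.01915
h_f = f(L/D)V²/(2g) = 0.01915·(1950/0.402)·1.757²/(2·9.81) = 14.62 m

h_f ≈ 14.6 m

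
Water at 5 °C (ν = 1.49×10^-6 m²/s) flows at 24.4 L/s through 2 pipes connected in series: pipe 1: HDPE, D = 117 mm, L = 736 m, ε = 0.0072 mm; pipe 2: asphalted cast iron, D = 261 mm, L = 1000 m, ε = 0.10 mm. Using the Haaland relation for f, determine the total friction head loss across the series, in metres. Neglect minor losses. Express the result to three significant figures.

H ≈ 27.6 m

Pipe 1: V = 2.269 m/s, Re = 1.78×10^5, ε/D = 6.15×10^-5, f = 0.01624, h_1 = f(L/D)V²/2g = 26.82 m
Pipe 2: V = 0.4561 m/s, Re = 7.99×10^4, ε/D = 3.83×10^-4, f = 0.02023, h_2 = f(L/D)V²/2g = 0.8216 m
Series → Q common, losses add: H = Σh = 27.64 m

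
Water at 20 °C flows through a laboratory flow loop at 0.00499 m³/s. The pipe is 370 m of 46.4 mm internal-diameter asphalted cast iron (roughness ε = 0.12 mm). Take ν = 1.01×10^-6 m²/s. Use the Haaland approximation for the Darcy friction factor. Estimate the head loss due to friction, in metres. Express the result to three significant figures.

V = 4Q/(πD²) = 4·0.00499/(π·0.0464²) = 2.951 m/s
Re = VD/ν = 2.951·0.0464/1.01×10^-6 = 1.36×10^5 → turbulent
ε/D = 0.12/46.4 = 0.00259
Haaland: f = 0.02612
h_f = f(L/D)V²/(2g) = 0.02612·(370/0.0464)·2.951²/(2·9.81) = 92.45 m

h_f ≈ 92.5 m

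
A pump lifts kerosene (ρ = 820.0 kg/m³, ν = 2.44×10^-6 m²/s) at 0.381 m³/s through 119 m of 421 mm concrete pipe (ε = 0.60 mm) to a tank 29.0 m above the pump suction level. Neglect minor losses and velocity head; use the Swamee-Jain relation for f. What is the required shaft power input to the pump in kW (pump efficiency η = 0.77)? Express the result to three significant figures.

V = 4Q/(πD²) = 2.737 m/s; Re = 4.72×10^5; ε/D = 0.00143; f = 0.02206
h_f = f(L/D)V²/2g = 2.381 m
Total head H = z + h_f = 29.0 + 2.381 = 31.38 m
P_hyd = ρgQH = 820.0·9.81·0.381·31.38 = 96.18 kW
P_shaft = P_hyd/η = 96.18/0.77 = 124.9 kW

P_shaft ≈ 125 kW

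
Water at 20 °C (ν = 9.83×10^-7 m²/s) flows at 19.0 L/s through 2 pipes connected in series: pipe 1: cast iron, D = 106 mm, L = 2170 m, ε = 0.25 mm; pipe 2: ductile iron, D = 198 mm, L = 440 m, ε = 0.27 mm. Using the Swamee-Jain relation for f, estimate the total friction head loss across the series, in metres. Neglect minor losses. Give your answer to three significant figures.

H ≈ 124 m

Pipe 1: V = 2.153 m/s, Re = 2.32×10^5, ε/D = 0.00236, f = 0.02534, h_1 = f(L/D)V²/2g = 122.6 m
Pipe 2: V = 0.6171 m/s, Re = 1.24×10^5, ε/D = 0.00136, f = 0.02316, h_2 = f(L/D)V²/2g = 0.9986 m
Series → Q common, losses add: H = Σh = 123.5 m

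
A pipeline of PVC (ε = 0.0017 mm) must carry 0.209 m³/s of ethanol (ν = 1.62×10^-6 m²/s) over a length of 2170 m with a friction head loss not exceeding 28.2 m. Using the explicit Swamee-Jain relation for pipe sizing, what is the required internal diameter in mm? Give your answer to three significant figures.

Swamee-Jain (Type III): D = 0.66·[ε^1.25·(LQ²/(gh_f))^4.75 + ν·Q^9.4·(L/(gh_f))^5.2]^0.04
LQ²/(gh_f) = 0.3426; L/(gh_f) = 7.844
Term 1 = ε^1.25·(…)^4.75 = 3.79×10^-10; Term 2 = ν·Q^9.4·(…)^5.2 = 2.95×10^-8
D = 0.66·(3.79×10^-10 + 2.95×10^-8)^0.04 = 0.3301 m = 330 mm
Check: V = 2.44 m/s, Re = 4.98×10^5, f = 0.01318, h_f = 26.4 m ≈ 28.2 m ✓

D ≈ 330 mm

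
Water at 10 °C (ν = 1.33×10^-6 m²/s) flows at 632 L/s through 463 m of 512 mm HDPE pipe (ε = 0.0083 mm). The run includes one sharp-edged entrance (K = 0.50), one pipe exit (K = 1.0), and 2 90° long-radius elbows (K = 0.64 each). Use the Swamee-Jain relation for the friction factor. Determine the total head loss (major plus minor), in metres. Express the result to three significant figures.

H_L ≈ 6.42 m

V = 4Q/(πD²) = 3.070 m/s; V²/2g = 0.4803 m
Re = 1.18×10^6, ε/D = 1.62×10^-5 → f = 0.01172 (Swamee-Jain)
Major: h_f = f(L/D)·V²/2g = 0.01172·904.3·0.4803 = 5.089 m
Minor: ΣK = 2.78; h_m = ΣK·V²/2g = 1.335 m
Total H_L = 5.089 + 1.335 = 6.424 m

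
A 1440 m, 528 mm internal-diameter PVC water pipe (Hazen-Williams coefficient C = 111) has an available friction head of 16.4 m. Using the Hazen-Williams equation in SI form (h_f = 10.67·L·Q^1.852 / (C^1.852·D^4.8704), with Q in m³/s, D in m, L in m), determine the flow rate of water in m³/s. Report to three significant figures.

Q ≈ 0.514 m³/s

Rearranging: Q = [h_f·C^1.852·D^4.8704 / (10.67·L)]^(1/1.852)
Q = [16.4·111^1.852·0.528^4.8704 / (10.67·1440)]^0.540 = 0.5144 m³/s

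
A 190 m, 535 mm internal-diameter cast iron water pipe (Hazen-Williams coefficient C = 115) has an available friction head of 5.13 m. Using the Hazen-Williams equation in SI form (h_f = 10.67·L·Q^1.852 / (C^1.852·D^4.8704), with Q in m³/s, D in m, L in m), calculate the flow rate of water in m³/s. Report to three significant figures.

Rearranging: Q = [h_f·C^1.852·D^4.8704 / (10.67·L)]^(1/1.852)
Q = [5.13·115^1.852·0.535^4.8704 / (10.67·190)]^0.540 = 0.8793 m³/s

Q ≈ 0.879 m³/s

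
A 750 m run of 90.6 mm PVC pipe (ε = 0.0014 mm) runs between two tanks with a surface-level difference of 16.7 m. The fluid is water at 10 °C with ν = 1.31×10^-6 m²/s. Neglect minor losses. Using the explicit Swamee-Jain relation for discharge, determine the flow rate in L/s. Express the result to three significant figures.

Q ≈ 9.56 L/s

Swamee-Jain (Type II): Q = -0.965·√(gD⁵h_f/L)·ln[ε/(3.7D) + √(3.17ν²L/(gD³h_f))]
√(gD⁵h_f/L) = √(9.81·0.0906⁵·16.7/750) = 0.001155
ε/(3.7D) = 4.18×10^-6; √(3.17ν²L/(gD³h_f)) = 1.83×10^-4
Q = -0.965·0.001155·ln(1.872×10^-4) = 0.009565 m³/s
Check: V = 1.48 m/s, Re = 1.03×10^5, f = 0.01786, h_f = 16.6 m ≈ 16.7 m ✓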